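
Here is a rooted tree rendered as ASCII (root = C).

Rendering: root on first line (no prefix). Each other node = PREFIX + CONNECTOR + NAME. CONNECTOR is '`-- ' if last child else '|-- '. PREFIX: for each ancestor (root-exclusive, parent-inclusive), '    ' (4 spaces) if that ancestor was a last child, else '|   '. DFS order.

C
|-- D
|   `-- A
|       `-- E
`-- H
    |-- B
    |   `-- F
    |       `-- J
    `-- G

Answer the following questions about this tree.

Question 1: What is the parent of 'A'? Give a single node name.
Answer: D

Derivation:
Scan adjacency: A appears as child of D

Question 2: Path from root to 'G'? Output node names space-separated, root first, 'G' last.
Walk down from root: C -> H -> G

Answer: C H G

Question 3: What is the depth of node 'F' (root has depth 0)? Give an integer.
Answer: 3

Derivation:
Path from root to F: C -> H -> B -> F
Depth = number of edges = 3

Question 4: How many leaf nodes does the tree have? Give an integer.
Answer: 3

Derivation:
Leaves (nodes with no children): E, G, J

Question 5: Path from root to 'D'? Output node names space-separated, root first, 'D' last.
Walk down from root: C -> D

Answer: C D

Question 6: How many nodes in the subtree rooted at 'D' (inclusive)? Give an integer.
Subtree rooted at D contains: A, D, E
Count = 3

Answer: 3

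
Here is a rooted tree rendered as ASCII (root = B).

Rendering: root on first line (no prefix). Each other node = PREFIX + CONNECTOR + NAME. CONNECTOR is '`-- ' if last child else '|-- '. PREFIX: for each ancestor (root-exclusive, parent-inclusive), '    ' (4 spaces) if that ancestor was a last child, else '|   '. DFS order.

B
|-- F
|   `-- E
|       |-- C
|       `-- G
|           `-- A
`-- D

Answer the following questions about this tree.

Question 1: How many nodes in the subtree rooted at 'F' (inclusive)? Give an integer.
Answer: 5

Derivation:
Subtree rooted at F contains: A, C, E, F, G
Count = 5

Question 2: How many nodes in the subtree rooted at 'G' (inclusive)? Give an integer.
Subtree rooted at G contains: A, G
Count = 2

Answer: 2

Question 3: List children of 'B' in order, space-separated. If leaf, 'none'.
Node B's children (from adjacency): F, D

Answer: F D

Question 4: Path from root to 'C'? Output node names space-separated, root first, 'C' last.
Answer: B F E C

Derivation:
Walk down from root: B -> F -> E -> C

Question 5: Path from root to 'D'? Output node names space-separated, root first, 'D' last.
Answer: B D

Derivation:
Walk down from root: B -> D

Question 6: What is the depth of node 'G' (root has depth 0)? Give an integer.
Path from root to G: B -> F -> E -> G
Depth = number of edges = 3

Answer: 3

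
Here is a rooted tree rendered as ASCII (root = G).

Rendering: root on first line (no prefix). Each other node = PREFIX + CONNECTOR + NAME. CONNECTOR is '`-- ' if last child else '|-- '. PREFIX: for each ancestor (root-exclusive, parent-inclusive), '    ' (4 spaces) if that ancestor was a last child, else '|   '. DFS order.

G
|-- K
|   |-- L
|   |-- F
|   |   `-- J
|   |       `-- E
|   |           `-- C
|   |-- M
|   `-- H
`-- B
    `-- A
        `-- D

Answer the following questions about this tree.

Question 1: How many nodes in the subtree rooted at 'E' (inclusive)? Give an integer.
Subtree rooted at E contains: C, E
Count = 2

Answer: 2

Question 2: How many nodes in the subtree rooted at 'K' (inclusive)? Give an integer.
Answer: 8

Derivation:
Subtree rooted at K contains: C, E, F, H, J, K, L, M
Count = 8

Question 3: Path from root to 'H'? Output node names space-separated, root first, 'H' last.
Walk down from root: G -> K -> H

Answer: G K H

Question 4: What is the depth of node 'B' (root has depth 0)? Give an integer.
Answer: 1

Derivation:
Path from root to B: G -> B
Depth = number of edges = 1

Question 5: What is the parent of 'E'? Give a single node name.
Answer: J

Derivation:
Scan adjacency: E appears as child of J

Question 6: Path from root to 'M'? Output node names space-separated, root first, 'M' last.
Answer: G K M

Derivation:
Walk down from root: G -> K -> M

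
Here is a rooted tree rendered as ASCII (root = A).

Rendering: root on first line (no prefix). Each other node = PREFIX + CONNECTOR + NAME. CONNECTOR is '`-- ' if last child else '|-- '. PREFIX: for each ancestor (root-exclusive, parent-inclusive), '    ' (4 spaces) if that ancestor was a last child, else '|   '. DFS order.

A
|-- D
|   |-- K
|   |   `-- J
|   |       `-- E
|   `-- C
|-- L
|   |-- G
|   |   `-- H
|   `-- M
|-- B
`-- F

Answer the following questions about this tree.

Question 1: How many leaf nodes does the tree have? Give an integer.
Leaves (nodes with no children): B, C, E, F, H, M

Answer: 6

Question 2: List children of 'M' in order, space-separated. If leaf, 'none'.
Node M's children (from adjacency): (leaf)

Answer: none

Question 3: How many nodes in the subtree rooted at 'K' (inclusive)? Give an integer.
Subtree rooted at K contains: E, J, K
Count = 3

Answer: 3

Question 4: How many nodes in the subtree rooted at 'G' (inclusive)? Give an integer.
Answer: 2

Derivation:
Subtree rooted at G contains: G, H
Count = 2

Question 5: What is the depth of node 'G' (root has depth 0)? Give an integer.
Path from root to G: A -> L -> G
Depth = number of edges = 2

Answer: 2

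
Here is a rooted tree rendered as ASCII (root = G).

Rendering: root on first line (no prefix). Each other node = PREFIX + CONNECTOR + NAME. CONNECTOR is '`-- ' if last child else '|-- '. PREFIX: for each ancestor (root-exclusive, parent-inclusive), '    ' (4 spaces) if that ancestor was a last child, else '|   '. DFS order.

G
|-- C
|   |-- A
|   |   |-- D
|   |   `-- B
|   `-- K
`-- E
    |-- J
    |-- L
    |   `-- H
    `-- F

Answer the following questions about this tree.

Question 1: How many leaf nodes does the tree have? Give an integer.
Leaves (nodes with no children): B, D, F, H, J, K

Answer: 6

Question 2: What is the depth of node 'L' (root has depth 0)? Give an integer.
Answer: 2

Derivation:
Path from root to L: G -> E -> L
Depth = number of edges = 2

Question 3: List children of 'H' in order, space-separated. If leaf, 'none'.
Node H's children (from adjacency): (leaf)

Answer: none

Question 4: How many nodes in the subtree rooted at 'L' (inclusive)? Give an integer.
Answer: 2

Derivation:
Subtree rooted at L contains: H, L
Count = 2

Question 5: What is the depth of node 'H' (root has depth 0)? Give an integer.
Path from root to H: G -> E -> L -> H
Depth = number of edges = 3

Answer: 3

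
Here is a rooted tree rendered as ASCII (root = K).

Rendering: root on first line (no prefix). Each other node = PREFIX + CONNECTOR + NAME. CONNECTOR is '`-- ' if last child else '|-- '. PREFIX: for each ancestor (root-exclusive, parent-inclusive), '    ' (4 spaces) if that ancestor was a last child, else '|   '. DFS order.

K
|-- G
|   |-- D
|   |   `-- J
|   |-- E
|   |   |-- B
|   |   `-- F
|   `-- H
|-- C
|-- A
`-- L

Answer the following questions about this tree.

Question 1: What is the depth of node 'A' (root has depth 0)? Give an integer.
Path from root to A: K -> A
Depth = number of edges = 1

Answer: 1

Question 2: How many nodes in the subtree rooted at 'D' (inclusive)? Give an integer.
Subtree rooted at D contains: D, J
Count = 2

Answer: 2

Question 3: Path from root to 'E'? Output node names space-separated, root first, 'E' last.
Answer: K G E

Derivation:
Walk down from root: K -> G -> E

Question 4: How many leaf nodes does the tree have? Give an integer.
Answer: 7

Derivation:
Leaves (nodes with no children): A, B, C, F, H, J, L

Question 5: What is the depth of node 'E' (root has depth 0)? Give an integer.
Answer: 2

Derivation:
Path from root to E: K -> G -> E
Depth = number of edges = 2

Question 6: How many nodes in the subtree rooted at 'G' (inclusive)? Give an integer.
Answer: 7

Derivation:
Subtree rooted at G contains: B, D, E, F, G, H, J
Count = 7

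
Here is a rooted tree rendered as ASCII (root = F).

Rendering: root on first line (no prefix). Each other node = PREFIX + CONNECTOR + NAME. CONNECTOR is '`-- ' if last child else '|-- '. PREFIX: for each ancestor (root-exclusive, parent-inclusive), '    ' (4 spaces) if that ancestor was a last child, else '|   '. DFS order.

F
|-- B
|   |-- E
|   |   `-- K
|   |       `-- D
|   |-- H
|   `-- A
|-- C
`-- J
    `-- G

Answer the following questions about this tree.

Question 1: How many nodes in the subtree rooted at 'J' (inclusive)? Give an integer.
Subtree rooted at J contains: G, J
Count = 2

Answer: 2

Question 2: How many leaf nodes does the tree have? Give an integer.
Answer: 5

Derivation:
Leaves (nodes with no children): A, C, D, G, H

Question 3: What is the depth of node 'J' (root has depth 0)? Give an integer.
Answer: 1

Derivation:
Path from root to J: F -> J
Depth = number of edges = 1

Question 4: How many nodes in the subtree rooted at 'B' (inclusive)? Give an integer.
Answer: 6

Derivation:
Subtree rooted at B contains: A, B, D, E, H, K
Count = 6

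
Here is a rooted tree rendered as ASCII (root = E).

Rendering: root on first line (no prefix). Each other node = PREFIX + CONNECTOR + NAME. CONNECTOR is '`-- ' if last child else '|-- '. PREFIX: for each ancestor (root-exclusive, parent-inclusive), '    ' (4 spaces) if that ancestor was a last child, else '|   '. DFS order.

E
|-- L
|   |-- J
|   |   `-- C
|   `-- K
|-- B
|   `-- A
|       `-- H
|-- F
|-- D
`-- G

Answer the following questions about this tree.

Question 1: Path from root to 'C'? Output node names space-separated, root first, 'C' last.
Answer: E L J C

Derivation:
Walk down from root: E -> L -> J -> C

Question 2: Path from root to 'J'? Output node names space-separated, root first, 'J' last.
Answer: E L J

Derivation:
Walk down from root: E -> L -> J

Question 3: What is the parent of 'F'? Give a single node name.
Answer: E

Derivation:
Scan adjacency: F appears as child of E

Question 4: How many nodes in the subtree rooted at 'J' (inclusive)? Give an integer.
Answer: 2

Derivation:
Subtree rooted at J contains: C, J
Count = 2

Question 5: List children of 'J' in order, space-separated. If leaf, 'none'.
Answer: C

Derivation:
Node J's children (from adjacency): C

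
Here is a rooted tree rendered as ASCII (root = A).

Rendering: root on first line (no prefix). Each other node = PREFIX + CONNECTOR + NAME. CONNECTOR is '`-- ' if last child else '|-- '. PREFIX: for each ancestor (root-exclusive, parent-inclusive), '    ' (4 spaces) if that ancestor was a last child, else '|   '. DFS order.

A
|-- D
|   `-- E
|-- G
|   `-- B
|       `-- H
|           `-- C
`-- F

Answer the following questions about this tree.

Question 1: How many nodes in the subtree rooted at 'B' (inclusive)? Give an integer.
Subtree rooted at B contains: B, C, H
Count = 3

Answer: 3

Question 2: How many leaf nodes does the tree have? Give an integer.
Leaves (nodes with no children): C, E, F

Answer: 3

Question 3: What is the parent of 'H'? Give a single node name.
Answer: B

Derivation:
Scan adjacency: H appears as child of B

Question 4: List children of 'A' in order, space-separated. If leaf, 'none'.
Answer: D G F

Derivation:
Node A's children (from adjacency): D, G, F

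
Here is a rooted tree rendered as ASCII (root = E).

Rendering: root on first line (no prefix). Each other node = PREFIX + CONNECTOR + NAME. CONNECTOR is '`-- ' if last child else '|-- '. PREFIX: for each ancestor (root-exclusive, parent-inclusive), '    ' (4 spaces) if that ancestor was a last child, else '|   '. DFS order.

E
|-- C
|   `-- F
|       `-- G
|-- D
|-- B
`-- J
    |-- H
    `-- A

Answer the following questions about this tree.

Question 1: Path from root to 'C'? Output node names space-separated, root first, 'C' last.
Walk down from root: E -> C

Answer: E C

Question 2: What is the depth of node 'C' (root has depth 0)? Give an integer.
Path from root to C: E -> C
Depth = number of edges = 1

Answer: 1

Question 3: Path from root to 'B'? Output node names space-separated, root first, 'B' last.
Walk down from root: E -> B

Answer: E B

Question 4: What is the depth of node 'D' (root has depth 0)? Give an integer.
Path from root to D: E -> D
Depth = number of edges = 1

Answer: 1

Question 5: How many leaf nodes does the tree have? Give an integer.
Answer: 5

Derivation:
Leaves (nodes with no children): A, B, D, G, H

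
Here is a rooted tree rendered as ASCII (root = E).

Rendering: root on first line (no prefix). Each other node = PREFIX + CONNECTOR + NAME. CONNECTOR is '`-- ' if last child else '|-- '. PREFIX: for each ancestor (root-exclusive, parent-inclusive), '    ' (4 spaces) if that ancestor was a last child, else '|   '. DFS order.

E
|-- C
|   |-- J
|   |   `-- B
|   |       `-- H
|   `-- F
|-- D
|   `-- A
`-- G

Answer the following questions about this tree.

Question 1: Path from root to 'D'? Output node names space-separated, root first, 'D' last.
Answer: E D

Derivation:
Walk down from root: E -> D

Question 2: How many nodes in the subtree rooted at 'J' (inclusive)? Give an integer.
Answer: 3

Derivation:
Subtree rooted at J contains: B, H, J
Count = 3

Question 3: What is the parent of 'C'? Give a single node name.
Answer: E

Derivation:
Scan adjacency: C appears as child of E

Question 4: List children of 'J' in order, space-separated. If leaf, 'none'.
Answer: B

Derivation:
Node J's children (from adjacency): B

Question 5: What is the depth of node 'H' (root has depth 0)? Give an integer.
Path from root to H: E -> C -> J -> B -> H
Depth = number of edges = 4

Answer: 4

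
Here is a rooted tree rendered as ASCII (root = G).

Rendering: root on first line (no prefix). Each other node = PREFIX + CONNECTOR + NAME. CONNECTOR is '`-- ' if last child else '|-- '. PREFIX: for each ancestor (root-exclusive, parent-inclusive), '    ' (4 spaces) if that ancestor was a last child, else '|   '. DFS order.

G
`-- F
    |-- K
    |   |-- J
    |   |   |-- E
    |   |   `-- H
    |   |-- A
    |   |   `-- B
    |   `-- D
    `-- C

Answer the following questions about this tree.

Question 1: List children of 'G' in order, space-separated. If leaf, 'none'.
Answer: F

Derivation:
Node G's children (from adjacency): F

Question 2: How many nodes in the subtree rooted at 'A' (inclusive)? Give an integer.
Answer: 2

Derivation:
Subtree rooted at A contains: A, B
Count = 2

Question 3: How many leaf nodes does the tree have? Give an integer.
Leaves (nodes with no children): B, C, D, E, H

Answer: 5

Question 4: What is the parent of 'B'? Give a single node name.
Answer: A

Derivation:
Scan adjacency: B appears as child of A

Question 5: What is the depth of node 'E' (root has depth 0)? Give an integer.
Answer: 4

Derivation:
Path from root to E: G -> F -> K -> J -> E
Depth = number of edges = 4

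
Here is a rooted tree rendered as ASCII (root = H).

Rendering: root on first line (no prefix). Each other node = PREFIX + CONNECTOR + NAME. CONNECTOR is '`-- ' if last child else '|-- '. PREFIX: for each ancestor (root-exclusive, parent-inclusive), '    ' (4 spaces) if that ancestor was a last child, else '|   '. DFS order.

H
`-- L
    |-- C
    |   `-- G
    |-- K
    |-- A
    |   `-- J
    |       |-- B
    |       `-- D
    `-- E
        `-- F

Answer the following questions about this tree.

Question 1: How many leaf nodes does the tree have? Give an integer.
Leaves (nodes with no children): B, D, F, G, K

Answer: 5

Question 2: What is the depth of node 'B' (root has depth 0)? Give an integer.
Answer: 4

Derivation:
Path from root to B: H -> L -> A -> J -> B
Depth = number of edges = 4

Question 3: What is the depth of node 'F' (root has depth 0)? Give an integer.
Path from root to F: H -> L -> E -> F
Depth = number of edges = 3

Answer: 3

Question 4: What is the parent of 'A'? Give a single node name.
Answer: L

Derivation:
Scan adjacency: A appears as child of L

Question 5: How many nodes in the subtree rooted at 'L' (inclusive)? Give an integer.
Subtree rooted at L contains: A, B, C, D, E, F, G, J, K, L
Count = 10

Answer: 10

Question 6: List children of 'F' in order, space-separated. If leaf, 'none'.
Answer: none

Derivation:
Node F's children (from adjacency): (leaf)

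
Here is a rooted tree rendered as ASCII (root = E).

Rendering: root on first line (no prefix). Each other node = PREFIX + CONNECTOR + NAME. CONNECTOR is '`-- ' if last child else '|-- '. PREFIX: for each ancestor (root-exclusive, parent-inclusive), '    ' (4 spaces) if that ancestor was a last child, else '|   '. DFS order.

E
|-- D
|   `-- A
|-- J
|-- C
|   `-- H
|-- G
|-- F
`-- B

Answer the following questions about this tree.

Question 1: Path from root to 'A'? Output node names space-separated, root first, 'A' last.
Answer: E D A

Derivation:
Walk down from root: E -> D -> A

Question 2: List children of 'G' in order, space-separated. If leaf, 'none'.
Answer: none

Derivation:
Node G's children (from adjacency): (leaf)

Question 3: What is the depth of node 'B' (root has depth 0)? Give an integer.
Path from root to B: E -> B
Depth = number of edges = 1

Answer: 1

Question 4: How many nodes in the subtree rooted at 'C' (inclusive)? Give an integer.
Answer: 2

Derivation:
Subtree rooted at C contains: C, H
Count = 2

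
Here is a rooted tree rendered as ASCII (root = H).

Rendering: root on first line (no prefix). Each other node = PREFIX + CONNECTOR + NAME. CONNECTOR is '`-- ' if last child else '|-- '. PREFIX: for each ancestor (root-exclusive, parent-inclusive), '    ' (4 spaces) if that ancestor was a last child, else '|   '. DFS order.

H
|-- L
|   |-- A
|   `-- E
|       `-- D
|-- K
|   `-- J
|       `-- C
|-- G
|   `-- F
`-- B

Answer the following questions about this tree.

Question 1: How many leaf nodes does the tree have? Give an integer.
Leaves (nodes with no children): A, B, C, D, F

Answer: 5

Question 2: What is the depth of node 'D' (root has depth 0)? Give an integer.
Path from root to D: H -> L -> E -> D
Depth = number of edges = 3

Answer: 3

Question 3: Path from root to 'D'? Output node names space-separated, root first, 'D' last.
Walk down from root: H -> L -> E -> D

Answer: H L E D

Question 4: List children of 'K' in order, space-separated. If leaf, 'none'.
Node K's children (from adjacency): J

Answer: J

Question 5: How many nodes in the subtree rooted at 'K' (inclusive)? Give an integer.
Subtree rooted at K contains: C, J, K
Count = 3

Answer: 3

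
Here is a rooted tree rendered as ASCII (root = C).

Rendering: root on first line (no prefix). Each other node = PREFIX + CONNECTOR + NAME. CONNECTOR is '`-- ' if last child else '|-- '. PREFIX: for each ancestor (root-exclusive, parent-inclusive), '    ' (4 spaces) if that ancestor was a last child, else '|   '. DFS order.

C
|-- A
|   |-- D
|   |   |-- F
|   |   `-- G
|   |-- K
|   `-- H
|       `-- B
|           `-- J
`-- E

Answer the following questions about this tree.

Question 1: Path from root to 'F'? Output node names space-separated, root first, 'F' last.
Walk down from root: C -> A -> D -> F

Answer: C A D F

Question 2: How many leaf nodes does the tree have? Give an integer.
Answer: 5

Derivation:
Leaves (nodes with no children): E, F, G, J, K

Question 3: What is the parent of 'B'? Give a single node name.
Scan adjacency: B appears as child of H

Answer: H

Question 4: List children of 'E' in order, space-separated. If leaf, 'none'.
Answer: none

Derivation:
Node E's children (from adjacency): (leaf)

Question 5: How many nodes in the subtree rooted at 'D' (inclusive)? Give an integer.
Subtree rooted at D contains: D, F, G
Count = 3

Answer: 3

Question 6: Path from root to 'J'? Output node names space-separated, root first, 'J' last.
Answer: C A H B J

Derivation:
Walk down from root: C -> A -> H -> B -> J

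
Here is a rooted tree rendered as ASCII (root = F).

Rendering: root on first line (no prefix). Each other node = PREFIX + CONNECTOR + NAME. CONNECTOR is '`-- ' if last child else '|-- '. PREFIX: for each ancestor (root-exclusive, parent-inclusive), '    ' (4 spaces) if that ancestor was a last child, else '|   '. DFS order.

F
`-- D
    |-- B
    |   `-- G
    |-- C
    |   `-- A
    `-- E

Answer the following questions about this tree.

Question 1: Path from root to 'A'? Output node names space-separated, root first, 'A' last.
Answer: F D C A

Derivation:
Walk down from root: F -> D -> C -> A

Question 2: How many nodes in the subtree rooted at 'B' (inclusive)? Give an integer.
Subtree rooted at B contains: B, G
Count = 2

Answer: 2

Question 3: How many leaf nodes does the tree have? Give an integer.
Answer: 3

Derivation:
Leaves (nodes with no children): A, E, G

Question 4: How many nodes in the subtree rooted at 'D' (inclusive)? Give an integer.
Answer: 6

Derivation:
Subtree rooted at D contains: A, B, C, D, E, G
Count = 6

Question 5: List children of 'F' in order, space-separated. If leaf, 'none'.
Node F's children (from adjacency): D

Answer: D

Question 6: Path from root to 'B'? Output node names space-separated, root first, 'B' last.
Walk down from root: F -> D -> B

Answer: F D B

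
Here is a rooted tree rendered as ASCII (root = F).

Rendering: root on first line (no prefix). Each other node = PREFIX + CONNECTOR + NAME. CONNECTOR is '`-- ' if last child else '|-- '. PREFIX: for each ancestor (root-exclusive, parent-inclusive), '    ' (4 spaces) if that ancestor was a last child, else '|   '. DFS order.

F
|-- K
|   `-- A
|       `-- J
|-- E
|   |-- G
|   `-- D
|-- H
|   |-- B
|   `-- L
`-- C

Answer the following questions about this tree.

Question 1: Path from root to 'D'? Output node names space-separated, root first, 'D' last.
Walk down from root: F -> E -> D

Answer: F E D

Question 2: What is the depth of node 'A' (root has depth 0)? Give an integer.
Path from root to A: F -> K -> A
Depth = number of edges = 2

Answer: 2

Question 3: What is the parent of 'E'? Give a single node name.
Answer: F

Derivation:
Scan adjacency: E appears as child of F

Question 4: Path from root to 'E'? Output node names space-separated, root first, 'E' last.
Walk down from root: F -> E

Answer: F E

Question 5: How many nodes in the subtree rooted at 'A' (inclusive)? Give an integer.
Answer: 2

Derivation:
Subtree rooted at A contains: A, J
Count = 2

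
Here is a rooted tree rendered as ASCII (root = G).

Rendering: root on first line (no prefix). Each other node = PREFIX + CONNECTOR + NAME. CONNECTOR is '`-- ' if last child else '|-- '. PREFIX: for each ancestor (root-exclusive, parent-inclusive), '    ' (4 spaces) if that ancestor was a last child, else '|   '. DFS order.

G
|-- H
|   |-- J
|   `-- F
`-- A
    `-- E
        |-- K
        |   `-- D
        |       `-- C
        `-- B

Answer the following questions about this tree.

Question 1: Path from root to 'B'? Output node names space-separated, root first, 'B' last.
Answer: G A E B

Derivation:
Walk down from root: G -> A -> E -> B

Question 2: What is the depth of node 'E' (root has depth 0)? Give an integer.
Answer: 2

Derivation:
Path from root to E: G -> A -> E
Depth = number of edges = 2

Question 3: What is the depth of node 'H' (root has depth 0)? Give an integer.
Answer: 1

Derivation:
Path from root to H: G -> H
Depth = number of edges = 1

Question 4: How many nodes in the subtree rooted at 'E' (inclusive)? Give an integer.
Subtree rooted at E contains: B, C, D, E, K
Count = 5

Answer: 5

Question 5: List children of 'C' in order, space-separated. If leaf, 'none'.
Answer: none

Derivation:
Node C's children (from adjacency): (leaf)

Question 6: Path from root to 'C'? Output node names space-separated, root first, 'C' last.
Answer: G A E K D C

Derivation:
Walk down from root: G -> A -> E -> K -> D -> C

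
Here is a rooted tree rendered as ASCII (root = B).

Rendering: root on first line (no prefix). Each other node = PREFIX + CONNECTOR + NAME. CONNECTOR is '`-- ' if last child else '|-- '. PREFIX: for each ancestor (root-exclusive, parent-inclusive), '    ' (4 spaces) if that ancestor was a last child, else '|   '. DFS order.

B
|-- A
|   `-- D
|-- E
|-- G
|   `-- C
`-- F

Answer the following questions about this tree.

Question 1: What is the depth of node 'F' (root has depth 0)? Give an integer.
Answer: 1

Derivation:
Path from root to F: B -> F
Depth = number of edges = 1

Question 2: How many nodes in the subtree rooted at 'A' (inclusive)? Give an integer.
Subtree rooted at A contains: A, D
Count = 2

Answer: 2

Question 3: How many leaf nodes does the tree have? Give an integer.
Answer: 4

Derivation:
Leaves (nodes with no children): C, D, E, F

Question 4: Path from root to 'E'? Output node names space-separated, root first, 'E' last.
Walk down from root: B -> E

Answer: B E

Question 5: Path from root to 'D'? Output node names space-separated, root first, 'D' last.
Walk down from root: B -> A -> D

Answer: B A D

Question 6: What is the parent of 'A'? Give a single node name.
Scan adjacency: A appears as child of B

Answer: B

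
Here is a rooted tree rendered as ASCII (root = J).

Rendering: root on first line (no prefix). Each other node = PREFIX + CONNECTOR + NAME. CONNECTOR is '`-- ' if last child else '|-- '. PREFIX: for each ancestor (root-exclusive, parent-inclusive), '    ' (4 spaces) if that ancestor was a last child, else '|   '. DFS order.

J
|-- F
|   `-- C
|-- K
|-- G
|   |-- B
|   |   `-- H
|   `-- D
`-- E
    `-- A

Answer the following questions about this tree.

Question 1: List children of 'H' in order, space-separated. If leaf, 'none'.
Node H's children (from adjacency): (leaf)

Answer: none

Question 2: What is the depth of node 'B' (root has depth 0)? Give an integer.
Answer: 2

Derivation:
Path from root to B: J -> G -> B
Depth = number of edges = 2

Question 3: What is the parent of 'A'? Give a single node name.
Answer: E

Derivation:
Scan adjacency: A appears as child of E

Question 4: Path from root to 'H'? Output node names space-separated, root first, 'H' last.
Walk down from root: J -> G -> B -> H

Answer: J G B H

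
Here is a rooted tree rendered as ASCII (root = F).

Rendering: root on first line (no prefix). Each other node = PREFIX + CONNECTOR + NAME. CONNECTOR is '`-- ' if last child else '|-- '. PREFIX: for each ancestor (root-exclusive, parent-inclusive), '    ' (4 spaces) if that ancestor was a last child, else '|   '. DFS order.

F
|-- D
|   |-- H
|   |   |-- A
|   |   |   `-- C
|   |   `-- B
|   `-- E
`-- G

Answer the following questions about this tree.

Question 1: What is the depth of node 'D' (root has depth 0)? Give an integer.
Answer: 1

Derivation:
Path from root to D: F -> D
Depth = number of edges = 1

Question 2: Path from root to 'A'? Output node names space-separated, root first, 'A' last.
Walk down from root: F -> D -> H -> A

Answer: F D H A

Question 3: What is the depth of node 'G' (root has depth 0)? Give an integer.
Answer: 1

Derivation:
Path from root to G: F -> G
Depth = number of edges = 1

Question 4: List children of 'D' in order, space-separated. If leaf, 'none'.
Node D's children (from adjacency): H, E

Answer: H E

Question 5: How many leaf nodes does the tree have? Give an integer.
Leaves (nodes with no children): B, C, E, G

Answer: 4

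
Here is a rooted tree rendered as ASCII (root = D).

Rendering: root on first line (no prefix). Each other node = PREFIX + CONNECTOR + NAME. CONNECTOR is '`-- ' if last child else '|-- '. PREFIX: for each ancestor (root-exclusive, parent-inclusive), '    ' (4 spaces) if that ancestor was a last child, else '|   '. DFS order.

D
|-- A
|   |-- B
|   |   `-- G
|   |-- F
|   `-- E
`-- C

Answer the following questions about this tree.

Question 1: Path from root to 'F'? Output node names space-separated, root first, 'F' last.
Walk down from root: D -> A -> F

Answer: D A F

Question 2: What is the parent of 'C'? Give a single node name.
Scan adjacency: C appears as child of D

Answer: D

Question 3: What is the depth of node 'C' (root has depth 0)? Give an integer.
Answer: 1

Derivation:
Path from root to C: D -> C
Depth = number of edges = 1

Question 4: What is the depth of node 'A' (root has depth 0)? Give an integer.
Answer: 1

Derivation:
Path from root to A: D -> A
Depth = number of edges = 1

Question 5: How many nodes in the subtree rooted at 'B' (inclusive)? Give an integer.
Subtree rooted at B contains: B, G
Count = 2

Answer: 2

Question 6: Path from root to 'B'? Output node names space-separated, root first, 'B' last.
Answer: D A B

Derivation:
Walk down from root: D -> A -> B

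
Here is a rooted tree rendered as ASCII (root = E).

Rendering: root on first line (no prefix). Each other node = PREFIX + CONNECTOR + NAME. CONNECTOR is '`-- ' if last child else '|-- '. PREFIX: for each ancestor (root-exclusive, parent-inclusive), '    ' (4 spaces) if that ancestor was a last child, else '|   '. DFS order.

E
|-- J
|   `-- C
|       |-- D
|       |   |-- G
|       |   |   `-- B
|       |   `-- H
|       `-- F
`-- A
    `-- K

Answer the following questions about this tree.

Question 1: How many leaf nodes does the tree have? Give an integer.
Answer: 4

Derivation:
Leaves (nodes with no children): B, F, H, K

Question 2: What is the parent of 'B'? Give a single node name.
Answer: G

Derivation:
Scan adjacency: B appears as child of G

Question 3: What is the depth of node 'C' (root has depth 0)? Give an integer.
Path from root to C: E -> J -> C
Depth = number of edges = 2

Answer: 2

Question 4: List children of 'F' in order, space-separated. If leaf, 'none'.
Answer: none

Derivation:
Node F's children (from adjacency): (leaf)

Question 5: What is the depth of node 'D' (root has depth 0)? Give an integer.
Answer: 3

Derivation:
Path from root to D: E -> J -> C -> D
Depth = number of edges = 3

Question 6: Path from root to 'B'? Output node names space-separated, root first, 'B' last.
Walk down from root: E -> J -> C -> D -> G -> B

Answer: E J C D G B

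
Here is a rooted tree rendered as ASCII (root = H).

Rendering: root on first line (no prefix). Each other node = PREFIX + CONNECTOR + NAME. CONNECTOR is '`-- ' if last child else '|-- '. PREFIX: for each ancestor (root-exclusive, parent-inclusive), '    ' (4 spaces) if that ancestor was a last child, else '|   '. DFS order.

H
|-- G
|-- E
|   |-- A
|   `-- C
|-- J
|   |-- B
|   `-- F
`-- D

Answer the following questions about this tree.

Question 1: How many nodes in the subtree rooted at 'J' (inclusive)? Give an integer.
Subtree rooted at J contains: B, F, J
Count = 3

Answer: 3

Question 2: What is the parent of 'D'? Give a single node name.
Scan adjacency: D appears as child of H

Answer: H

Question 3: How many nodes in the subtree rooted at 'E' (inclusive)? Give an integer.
Answer: 3

Derivation:
Subtree rooted at E contains: A, C, E
Count = 3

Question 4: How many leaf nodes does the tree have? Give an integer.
Leaves (nodes with no children): A, B, C, D, F, G

Answer: 6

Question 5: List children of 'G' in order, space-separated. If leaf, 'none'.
Answer: none

Derivation:
Node G's children (from adjacency): (leaf)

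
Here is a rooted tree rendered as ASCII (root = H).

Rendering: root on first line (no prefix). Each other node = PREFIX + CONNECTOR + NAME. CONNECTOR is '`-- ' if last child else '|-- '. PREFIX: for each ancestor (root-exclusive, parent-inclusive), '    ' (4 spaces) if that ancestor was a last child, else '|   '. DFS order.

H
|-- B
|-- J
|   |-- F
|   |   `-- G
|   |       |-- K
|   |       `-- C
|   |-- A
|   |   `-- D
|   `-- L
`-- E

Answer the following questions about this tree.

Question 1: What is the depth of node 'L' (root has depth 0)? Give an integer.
Path from root to L: H -> J -> L
Depth = number of edges = 2

Answer: 2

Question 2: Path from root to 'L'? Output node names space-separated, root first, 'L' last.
Answer: H J L

Derivation:
Walk down from root: H -> J -> L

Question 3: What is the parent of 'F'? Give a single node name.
Scan adjacency: F appears as child of J

Answer: J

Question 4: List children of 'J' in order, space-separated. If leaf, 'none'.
Node J's children (from adjacency): F, A, L

Answer: F A L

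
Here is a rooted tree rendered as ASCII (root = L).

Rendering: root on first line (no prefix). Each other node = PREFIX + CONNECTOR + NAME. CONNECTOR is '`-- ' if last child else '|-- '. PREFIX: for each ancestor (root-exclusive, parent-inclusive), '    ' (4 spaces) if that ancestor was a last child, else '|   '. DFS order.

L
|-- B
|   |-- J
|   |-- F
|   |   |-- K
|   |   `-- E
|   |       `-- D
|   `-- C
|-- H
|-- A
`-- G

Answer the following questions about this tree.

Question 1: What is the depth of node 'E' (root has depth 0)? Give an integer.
Answer: 3

Derivation:
Path from root to E: L -> B -> F -> E
Depth = number of edges = 3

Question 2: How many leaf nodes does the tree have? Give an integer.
Answer: 7

Derivation:
Leaves (nodes with no children): A, C, D, G, H, J, K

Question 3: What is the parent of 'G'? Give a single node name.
Scan adjacency: G appears as child of L

Answer: L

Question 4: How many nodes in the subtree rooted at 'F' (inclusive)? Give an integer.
Answer: 4

Derivation:
Subtree rooted at F contains: D, E, F, K
Count = 4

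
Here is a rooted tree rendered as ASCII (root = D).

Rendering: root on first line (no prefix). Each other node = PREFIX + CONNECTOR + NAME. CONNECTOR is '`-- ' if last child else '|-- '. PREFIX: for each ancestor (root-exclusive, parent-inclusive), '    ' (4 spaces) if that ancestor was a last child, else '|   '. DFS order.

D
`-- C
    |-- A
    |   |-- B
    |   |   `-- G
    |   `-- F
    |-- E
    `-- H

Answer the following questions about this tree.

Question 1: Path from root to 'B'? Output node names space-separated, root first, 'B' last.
Answer: D C A B

Derivation:
Walk down from root: D -> C -> A -> B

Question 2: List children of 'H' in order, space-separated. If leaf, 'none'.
Answer: none

Derivation:
Node H's children (from adjacency): (leaf)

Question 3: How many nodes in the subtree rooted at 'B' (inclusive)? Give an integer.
Subtree rooted at B contains: B, G
Count = 2

Answer: 2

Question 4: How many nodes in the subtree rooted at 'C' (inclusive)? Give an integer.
Answer: 7

Derivation:
Subtree rooted at C contains: A, B, C, E, F, G, H
Count = 7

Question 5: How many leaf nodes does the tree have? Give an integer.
Leaves (nodes with no children): E, F, G, H

Answer: 4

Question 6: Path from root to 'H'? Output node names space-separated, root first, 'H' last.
Walk down from root: D -> C -> H

Answer: D C H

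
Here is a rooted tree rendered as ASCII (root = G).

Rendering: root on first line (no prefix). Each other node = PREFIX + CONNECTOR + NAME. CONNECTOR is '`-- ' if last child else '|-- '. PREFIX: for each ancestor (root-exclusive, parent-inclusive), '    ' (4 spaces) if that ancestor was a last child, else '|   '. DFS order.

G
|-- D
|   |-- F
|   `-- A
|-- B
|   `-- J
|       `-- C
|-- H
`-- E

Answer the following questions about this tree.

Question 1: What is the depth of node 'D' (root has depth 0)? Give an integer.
Answer: 1

Derivation:
Path from root to D: G -> D
Depth = number of edges = 1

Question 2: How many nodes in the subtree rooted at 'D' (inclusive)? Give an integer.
Subtree rooted at D contains: A, D, F
Count = 3

Answer: 3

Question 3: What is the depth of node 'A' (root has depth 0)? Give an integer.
Answer: 2

Derivation:
Path from root to A: G -> D -> A
Depth = number of edges = 2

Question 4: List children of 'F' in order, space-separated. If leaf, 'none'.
Answer: none

Derivation:
Node F's children (from adjacency): (leaf)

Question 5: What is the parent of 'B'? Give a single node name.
Answer: G

Derivation:
Scan adjacency: B appears as child of G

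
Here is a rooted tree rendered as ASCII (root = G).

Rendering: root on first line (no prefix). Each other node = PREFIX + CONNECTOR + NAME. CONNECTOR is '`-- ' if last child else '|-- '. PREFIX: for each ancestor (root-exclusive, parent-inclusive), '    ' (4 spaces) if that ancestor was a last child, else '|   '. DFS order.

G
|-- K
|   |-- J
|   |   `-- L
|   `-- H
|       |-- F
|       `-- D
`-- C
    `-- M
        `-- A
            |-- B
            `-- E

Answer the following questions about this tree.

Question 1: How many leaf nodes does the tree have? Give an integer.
Leaves (nodes with no children): B, D, E, F, L

Answer: 5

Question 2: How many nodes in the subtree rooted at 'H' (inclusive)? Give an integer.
Answer: 3

Derivation:
Subtree rooted at H contains: D, F, H
Count = 3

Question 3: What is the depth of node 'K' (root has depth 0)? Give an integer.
Answer: 1

Derivation:
Path from root to K: G -> K
Depth = number of edges = 1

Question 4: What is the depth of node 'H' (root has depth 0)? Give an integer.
Path from root to H: G -> K -> H
Depth = number of edges = 2

Answer: 2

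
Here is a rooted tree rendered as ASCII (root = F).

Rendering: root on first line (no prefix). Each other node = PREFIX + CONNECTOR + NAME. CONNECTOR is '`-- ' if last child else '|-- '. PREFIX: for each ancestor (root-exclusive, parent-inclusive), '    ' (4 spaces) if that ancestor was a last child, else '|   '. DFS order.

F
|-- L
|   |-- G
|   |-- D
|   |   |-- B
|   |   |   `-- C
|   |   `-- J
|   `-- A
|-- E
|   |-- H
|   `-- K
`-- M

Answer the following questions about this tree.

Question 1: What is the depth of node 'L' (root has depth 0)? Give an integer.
Path from root to L: F -> L
Depth = number of edges = 1

Answer: 1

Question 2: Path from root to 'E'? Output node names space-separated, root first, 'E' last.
Answer: F E

Derivation:
Walk down from root: F -> E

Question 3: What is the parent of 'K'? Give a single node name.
Answer: E

Derivation:
Scan adjacency: K appears as child of E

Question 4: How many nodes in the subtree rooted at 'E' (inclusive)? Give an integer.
Answer: 3

Derivation:
Subtree rooted at E contains: E, H, K
Count = 3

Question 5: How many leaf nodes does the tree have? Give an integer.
Answer: 7

Derivation:
Leaves (nodes with no children): A, C, G, H, J, K, M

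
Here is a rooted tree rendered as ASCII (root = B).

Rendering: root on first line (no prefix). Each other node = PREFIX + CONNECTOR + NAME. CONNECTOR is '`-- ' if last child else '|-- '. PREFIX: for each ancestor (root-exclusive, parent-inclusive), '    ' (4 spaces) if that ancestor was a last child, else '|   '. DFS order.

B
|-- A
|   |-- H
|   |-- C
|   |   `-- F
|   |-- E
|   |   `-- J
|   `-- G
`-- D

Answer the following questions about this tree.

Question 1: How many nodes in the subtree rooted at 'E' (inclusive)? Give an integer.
Subtree rooted at E contains: E, J
Count = 2

Answer: 2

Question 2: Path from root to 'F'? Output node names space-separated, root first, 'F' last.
Answer: B A C F

Derivation:
Walk down from root: B -> A -> C -> F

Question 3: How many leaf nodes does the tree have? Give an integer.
Answer: 5

Derivation:
Leaves (nodes with no children): D, F, G, H, J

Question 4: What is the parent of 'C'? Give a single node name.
Answer: A

Derivation:
Scan adjacency: C appears as child of A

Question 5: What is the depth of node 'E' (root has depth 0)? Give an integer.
Path from root to E: B -> A -> E
Depth = number of edges = 2

Answer: 2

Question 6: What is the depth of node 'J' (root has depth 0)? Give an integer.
Path from root to J: B -> A -> E -> J
Depth = number of edges = 3

Answer: 3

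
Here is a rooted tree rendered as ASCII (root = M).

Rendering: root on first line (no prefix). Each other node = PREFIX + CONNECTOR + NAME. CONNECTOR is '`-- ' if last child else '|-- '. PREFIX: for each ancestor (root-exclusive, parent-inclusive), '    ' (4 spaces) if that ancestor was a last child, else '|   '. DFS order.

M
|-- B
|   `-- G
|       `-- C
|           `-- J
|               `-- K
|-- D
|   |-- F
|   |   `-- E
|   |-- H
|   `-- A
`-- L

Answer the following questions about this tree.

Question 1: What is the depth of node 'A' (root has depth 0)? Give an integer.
Path from root to A: M -> D -> A
Depth = number of edges = 2

Answer: 2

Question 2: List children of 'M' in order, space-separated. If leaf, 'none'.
Node M's children (from adjacency): B, D, L

Answer: B D L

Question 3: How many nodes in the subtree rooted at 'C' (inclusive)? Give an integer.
Answer: 3

Derivation:
Subtree rooted at C contains: C, J, K
Count = 3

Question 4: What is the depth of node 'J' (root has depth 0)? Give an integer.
Answer: 4

Derivation:
Path from root to J: M -> B -> G -> C -> J
Depth = number of edges = 4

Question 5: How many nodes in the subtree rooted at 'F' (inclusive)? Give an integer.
Subtree rooted at F contains: E, F
Count = 2

Answer: 2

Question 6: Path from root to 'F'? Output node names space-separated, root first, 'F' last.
Answer: M D F

Derivation:
Walk down from root: M -> D -> F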